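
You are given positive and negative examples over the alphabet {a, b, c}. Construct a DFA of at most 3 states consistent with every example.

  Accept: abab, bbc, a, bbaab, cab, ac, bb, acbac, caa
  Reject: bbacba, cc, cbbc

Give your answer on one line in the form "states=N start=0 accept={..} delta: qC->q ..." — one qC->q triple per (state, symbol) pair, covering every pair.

Grow the machine one transition at a time. Run the examples from 0; the earliest place one falls off (shortest prefix, ties alphabetical) gets sent to the lowest-numbered state that keeps every Accept/Reject pair distinguishable — a pair clashes when both reach the same state with identical unread suffix — and to a fresh state only if none does.
a: 0a undefined. 0a->0: ok.
b: 0b undefined. 0b->0: ok.
c: 0c undefined. 0c->0: no, abab/bbacba meet in 0. Open state 1: 0c->1.
ca: 1a undefined. 1a->0: ok.
cb: 1b undefined. 1b->0: no, abab/bbacba meet in 0. 1b->1: no, abab/bbacba meet in 0. Open state 2: 1b->2.
cc: 1c undefined. 1c->0: no, abab/cc meet in 0. 1c->1: no, bbc/cc meet in 1. 1c->2: ok.
cbb: 2b undefined. 2b->0: no, bbc/cbbc meet in 1. 2b->1: ok.
acba: 2a undefined. 2a->0: no, abab/bbacba meet in 0. 2a->1: no, bbc/bbacba meet in 1. 2a->2: ok.
acbac: 2c undefined. 2c->0: ok.
All examples now run through 3 states with every (state, symbol) defined. Accept strings end in {0,1}, Reject strings end in {2}; accept={0,1}.

states=3 start=0 accept={0,1} delta: 0a->0 0b->0 0c->1 1a->0 1b->2 1c->2 2a->2 2b->1 2c->0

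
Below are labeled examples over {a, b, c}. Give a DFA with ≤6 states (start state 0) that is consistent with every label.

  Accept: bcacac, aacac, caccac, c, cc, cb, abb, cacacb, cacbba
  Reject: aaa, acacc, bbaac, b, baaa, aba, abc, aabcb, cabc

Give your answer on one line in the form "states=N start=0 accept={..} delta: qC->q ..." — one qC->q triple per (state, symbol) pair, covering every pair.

Grow the machine one transition at a time. Run the examples from 0; the earliest place one falls off (shortest prefix, ties alphabetical) gets sent to the lowest-numbered state that keeps every Accept/Reject pair distinguishable — a pair clashes when both reach the same state with identical unread suffix — and to a fresh state only if none does.
a: 0a undefined. 0a->0: ok.
b: 0b undefined. 0b->0: no, c/bbaac meet in 0 with "c" left. Open state 1: 0b->1.
c: 0c undefined. 0c->0: no, aacac/aaa meet in 0. 0c->1: no, c/b meet in 1. Open state 2: 0c->2.
ba: 1a undefined. 1a->0: ok.
bb: 1b undefined. 1b->0: no, c/bbaac meet in 2. 1b->1: no, c/bbaac meet in 2. 1b->2: ok.
bc: 1c undefined. 1c->0: ok.
ca: 2a undefined. 2a->0: no, bcacac/bbaac meet in 2. 2a->1: no, bcacac/aaa meet in 0. 2a->2: no, bcacac/bbaac meet in 2 with "c" left. Open state 3: 2a->3.
cb: 2b undefined. 2b->0: no, cb/aaa meet in 0. 2b->1: no, cb/b meet in 1. 2b->2: ok.
cc: 2c undefined. 2c->0: no, cc/aaa meet in 0. 2c->1: no, cc/b meet in 1. 2c->2: ok.
cab: 3b undefined. 3b->0: no, c/cabc meet in 2. 3b->1: ok.
cac: 3c undefined. 3c->0: no, bcacac/aaa meet in 0. 3c->1: no, bcacac/b meet in 1. 3c->2: no, bcacac/acacc meet in 2. 3c->3: no, bcacac/acacc meet in 3. Open state 4: 3c->4.
bbaa: 3a undefined. 3a->0: no, c/bbaac meet in 2. 3a->1: ok.
caca: 4a undefined. 4a->0: ok.
cacb: 4b undefined. 4b->0: no, cacbba/aaa meet in 0. 4b->1: ok.
cacc: 4c undefined. 4c->0: ok.
All examples now run through 5 states with every (state, symbol) defined. Accept strings end in {2,3,4}, Reject strings end in {0,1}; accept={2,3,4}.

states=5 start=0 accept={2,3,4} delta: 0a->0 0b->1 0c->2 1a->0 1b->2 1c->0 2a->3 2b->2 2c->2 3a->1 3b->1 3c->4 4a->0 4b->1 4c->0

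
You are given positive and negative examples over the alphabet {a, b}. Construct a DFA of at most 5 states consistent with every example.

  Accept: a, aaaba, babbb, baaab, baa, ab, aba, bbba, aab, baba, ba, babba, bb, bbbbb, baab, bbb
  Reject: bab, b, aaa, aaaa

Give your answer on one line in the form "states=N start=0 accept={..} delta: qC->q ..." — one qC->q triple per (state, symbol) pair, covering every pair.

Fold the examples into a partial DFA from state 0: repeatedly fix the first undefined (state, symbol) met by the shortest-then-alphabetical prefix, trying targets in increasing order and rejecting any under which an Accept and a Reject string meet in one state with the same remainder; add a state when all current targets are rejected. Accepting states are where Accept strings end.
a: 0a undefined. 0a->0: no, a/aaa meet in 0. Open state 1: 0a->1.
b: 0b undefined. 0b->0: no, ab/bab meet in 1 with "b" left. 0b->1: no, a/b meet in 1. Open state 2: 0b->2.
aa: 1a undefined. 1a->0: no, a/aaa meet in 1. 1a->1: no, a/aaa meet in 1. 1a->2: no, baa/aaaa meet in 2 with "aa" left. Open state 3: 1a->3.
ab: 1b undefined. 1b->0: ok.
ba: 2a undefined. 2a->0: ok.
bb: 2b undefined. 2b->0: no, babbb/bab meet in 2. 2b->1: ok.
aaa: 3a undefined. 3a->0: no, a/aaaa meet in 1. 3a->1: no, a/aaa meet in 1. 3a->2: no, babbb/aaaa meet in 0. 3a->3: no, babba/aaa meet in 3. Open state 4: 3a->4.
aab: 3b undefined. 3b->0: ok.
aaaa: 4a undefined. 4a->0: no, babbb/aaaa meet in 0. 4a->1: no, a/aaaa meet in 1. 4a->2: ok.
aaab: 4b undefined. 4b->0: ok.
All examples now run through 5 states with every (state, symbol) defined. Accept strings end in {0,1,3}, Reject strings end in {2,4}; accept={0,1,3}.

states=5 start=0 accept={0,1,3} delta: 0a->1 0b->2 1a->3 1b->0 2a->0 2b->1 3a->4 3b->0 4a->2 4b->0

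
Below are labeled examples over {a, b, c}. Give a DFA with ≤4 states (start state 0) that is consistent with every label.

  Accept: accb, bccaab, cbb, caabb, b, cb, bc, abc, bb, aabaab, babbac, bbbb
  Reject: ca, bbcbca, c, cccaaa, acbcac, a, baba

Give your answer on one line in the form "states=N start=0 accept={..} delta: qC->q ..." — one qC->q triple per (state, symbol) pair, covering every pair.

states=3 start=0 accept={1,2} delta: 0a->0 0b->1 0c->0 1a->0 1b->2 1c->1 2a->1 2b->0 2c->0

Grow the machine one transition at a time. Run the examples from 0; the earliest place one falls off (shortest prefix, ties alphabetical) gets sent to the lowest-numbered state that keeps every Accept/Reject pair distinguishable — a pair clashes when both reach the same state with identical unread suffix — and to a fresh state only if none does.
a: 0a undefined. 0a->0: ok.
b: 0b undefined. 0b->0: no, b/a meet in 0. Open state 1: 0b->1.
c: 0c undefined. 0c->0: ok.
ba: 1a undefined. 1a->0: ok.
bb: 1b undefined. 1b->0: no, cbb/ca meet in 0. 1b->1: no, babbac/ca meet in 0. Open state 2: 1b->2.
bc: 1c undefined. 1c->0: no, bc/ca meet in 0. 1c->1: ok.
bbb: 2b undefined. 2b->0: ok.
bbc: 2c undefined. 2c->0: ok.
babba: 2a undefined. 2a->0: no, babbac/ca meet in 0. 2a->1: ok.
All examples now run through 3 states with every (state, symbol) defined. Accept strings end in {1,2}, Reject strings end in {0}; accept={1,2}.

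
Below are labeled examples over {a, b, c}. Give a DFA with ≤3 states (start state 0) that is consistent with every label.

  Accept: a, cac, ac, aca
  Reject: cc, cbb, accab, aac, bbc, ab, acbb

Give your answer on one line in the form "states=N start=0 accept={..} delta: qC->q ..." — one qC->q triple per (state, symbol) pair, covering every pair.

Fold the examples into a partial DFA from state 0: repeatedly fix the first undefined (state, symbol) met by the shortest-then-alphabetical prefix, trying targets in increasing order and rejecting any under which an Accept and a Reject string meet in one state with the same remainder; add a state when all current targets are rejected. Accepting states are where Accept strings end.
a: 0a undefined. 0a->0: no, ac/aac meet in 0 with "c" left. Open state 1: 0a->1.
b: 0b undefined. 0b->0: ok.
c: 0c undefined. 0c->0: ok.
aa: 1a undefined. 1a->0: ok.
ab: 1b undefined. 1b->0: ok.
ac: 1c undefined. 1c->0: no, cac/cc meet in 0. 1c->1: no, aca/cc meet in 0. Open state 2: 1c->2.
aca: 2a undefined. 2a->0: no, aca/cc meet in 0. 2a->1: ok.
acb: 2b undefined. 2b->0: ok.
acc: 2c undefined. 2c->0: ok.
All examples now run through 3 states with every (state, symbol) defined. Accept strings end in {1,2}, Reject strings end in {0}; accept={1,2}.

states=3 start=0 accept={1,2} delta: 0a->1 0b->0 0c->0 1a->0 1b->0 1c->2 2a->1 2b->0 2c->0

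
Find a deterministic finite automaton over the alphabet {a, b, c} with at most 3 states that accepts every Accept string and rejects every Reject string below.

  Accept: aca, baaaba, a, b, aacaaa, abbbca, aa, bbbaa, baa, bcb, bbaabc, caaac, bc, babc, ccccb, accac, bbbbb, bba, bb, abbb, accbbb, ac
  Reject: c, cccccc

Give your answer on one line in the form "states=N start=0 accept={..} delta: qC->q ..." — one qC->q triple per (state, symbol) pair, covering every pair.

states=2 start=0 accept={1} delta: 0a->1 0b->1 0c->0 1a->1 1b->1 1c->1

State merging on the prefix tree: take the shortest (then alphabetical) example prefix whose next move is undefined and point that move at state 0, else 1, else 2, ...; a target is out if some Accept/Reject pair would then sit in one state with the same input left (inseparable). If every existing state is out, open a new one.
a: 0a undefined. 0a->0: no, ac/c meet in 0 with "c" left. Open state 1: 0a->1.
b: 0b undefined. 0b->0: no, bc/c meet in 0 with "c" left. 0b->1: ok.
c: 0c undefined. 0c->0: ok.
aa: 1a undefined. 1a->0: no, baaaba/c meet in 0. 1a->1: ok.
ab: 1b undefined. 1b->0: no, bbaabc/c meet in 0. 1b->1: ok.
ac: 1c undefined. 1c->0: no, bbaabc/c meet in 0. 1c->1: ok.
All examples now run through 2 states with every (state, symbol) defined. Accept strings end in {1}, Reject strings end in {0}; accept={1}.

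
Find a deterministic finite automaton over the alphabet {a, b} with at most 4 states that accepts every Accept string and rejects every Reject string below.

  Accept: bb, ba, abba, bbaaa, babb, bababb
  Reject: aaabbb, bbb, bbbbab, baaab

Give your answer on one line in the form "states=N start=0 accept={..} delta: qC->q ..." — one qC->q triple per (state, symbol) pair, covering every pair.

Fold the examples into a partial DFA from state 0: repeatedly fix the first undefined (state, symbol) met by the shortest-then-alphabetical prefix, trying targets in increasing order and rejecting any under which an Accept and a Reject string meet in one state with the same remainder; add a state when all current targets are rejected. Accepting states are where Accept strings end.
a: 0a undefined. 0a->0: ok.
b: 0b undefined. 0b->0: no, bb/aaabbb meet in 0. Open state 1: 0b->1.
ba: 1a undefined. 1a->0: ok.
bb: 1b undefined. 1b->0: ok.
All examples now run through 2 states with every (state, symbol) defined. Accept strings end in {0}, Reject strings end in {1}; accept={0}.

states=2 start=0 accept={0} delta: 0a->0 0b->1 1a->0 1b->0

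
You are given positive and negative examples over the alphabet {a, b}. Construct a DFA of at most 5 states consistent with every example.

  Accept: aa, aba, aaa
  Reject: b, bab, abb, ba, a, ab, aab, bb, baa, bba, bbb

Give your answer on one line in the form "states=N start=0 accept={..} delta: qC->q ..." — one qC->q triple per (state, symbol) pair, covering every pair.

states=4 start=0 accept={3} delta: 0a->1 0b->2 1a->3 1b->1 2a->0 2b->0 3a->3 3b->0

Grow the machine one transition at a time. Run the examples from 0; the earliest place one falls off (shortest prefix, ties alphabetical) gets sent to the lowest-numbered state that keeps every Accept/Reject pair distinguishable — a pair clashes when both reach the same state with identical unread suffix — and to a fresh state only if none does.
a: 0a undefined. 0a->0: no, aa/a meet in 0. Open state 1: 0a->1.
b: 0b undefined. 0b->0: no, aa/baa meet in 1 with "a" left. 0b->1: no, aa/ba meet in 1 with "a" left. Open state 2: 0b->2.
aa: 1a undefined. 1a->0: no, aaa/a meet in 1. 1a->1: no, aa/a meet in 1. 1a->2: no, aa/b meet in 2. Open state 3: 1a->3.
ab: 1b undefined. 1b->0: no, aba/a meet in 1. 1b->1: ok.
ba: 2a undefined. 2a->0: ok.
bb: 2b undefined. 2b->0: ok.
aaa: 3a undefined. 3a->0: no, aaa/ba meet in 0. 3a->1: no, aaa/abb meet in 1. 3a->2: no, aaa/b meet in 2. 3a->3: ok.
aab: 3b undefined. 3b->0: ok.
All examples now run through 4 states with every (state, symbol) defined. Accept strings end in {3}, Reject strings end in {0,1,2}; accept={3}.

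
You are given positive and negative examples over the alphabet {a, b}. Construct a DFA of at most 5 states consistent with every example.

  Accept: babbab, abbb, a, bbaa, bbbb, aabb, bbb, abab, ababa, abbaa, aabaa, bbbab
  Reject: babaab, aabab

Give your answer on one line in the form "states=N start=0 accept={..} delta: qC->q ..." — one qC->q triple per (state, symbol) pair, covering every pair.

states=4 start=0 accept={0,1,2} delta: 0a->1 0b->0 1a->2 1b->0 2a->0 2b->3 3a->2 3b->0

State merging on the prefix tree: take the shortest (then alphabetical) example prefix whose next move is undefined and point that move at state 0, else 1, else 2, ...; a target is out if some Accept/Reject pair would then sit in one state with the same input left (inseparable). If every existing state is out, open a new one.
a: 0a undefined. 0a->0: no, abab/aabab meet in 0 with "bab" left. Open state 1: 0a->1.
b: 0b undefined. 0b->0: ok.
aa: 1a undefined. 1a->0: no, bbbab/aabab meet in 1 with "b" left. 1a->1: no, abab/aabab meet in 1 with "bab" left. Open state 2: 1a->2.
ab: 1b undefined. 1b->0: ok.
aab: 2b undefined. 2b->0: no, babbab/babaab meet in 0. 2b->1: no, a/babaab meet in 1. 2b->2: no, bbaa/babaab meet in 2. Open state 3: 2b->3.
aaba: 3a undefined. 3a->0: no, babbab/aabab meet in 0. 3a->1: no, babbab/aabab meet in 0. 3a->2: ok.
aabb: 3b undefined. 3b->0: ok.
aabaa: 2a undefined. 2a->0: ok.
All examples now run through 4 states with every (state, symbol) defined. Accept strings end in {0,1,2}, Reject strings end in {3}; accept={0,1,2}.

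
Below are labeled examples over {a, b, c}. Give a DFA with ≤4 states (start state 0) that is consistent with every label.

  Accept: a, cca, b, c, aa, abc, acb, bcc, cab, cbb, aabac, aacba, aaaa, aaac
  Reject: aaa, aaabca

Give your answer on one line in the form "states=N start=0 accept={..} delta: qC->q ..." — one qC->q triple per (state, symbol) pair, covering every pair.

Grow the machine one transition at a time. Run the examples from 0; the earliest place one falls off (shortest prefix, ties alphabetical) gets sent to the lowest-numbered state that keeps every Accept/Reject pair distinguishable — a pair clashes when both reach the same state with identical unread suffix — and to a fresh state only if none does.
a: 0a undefined. 0a->0: no, a/aaa meet in 0. Open state 1: 0a->1.
b: 0b undefined. 0b->0: ok.
c: 0c undefined. 0c->0: ok.
aa: 1a undefined. 1a->0: no, a/aaa meet in 1. 1a->1: no, a/aaa meet in 1. Open state 2: 1a->2.
ab: 1b undefined. 1b->0: ok.
ac: 1c undefined. 1c->0: ok.
aaa: 2a undefined. 2a->0: no, a/aaabca meet in 1. 2a->1: no, a/aaa meet in 1. 2a->2: no, aa/aaa meet in 2. Open state 3: 2a->3.
aab: 2b undefined. 2b->0: ok.
aac: 2c undefined. 2c->0: ok.
aaaa: 3a undefined. 3a->0: ok.
aaab: 3b undefined. 3b->0: no, a/aaabca meet in 1. 3b->1: no, a/aaabca meet in 1. 3b->2: no, a/aaabca meet in 1. 3b->3: ok.
aaac: 3c undefined. 3c->0: no, a/aaabca meet in 1. 3c->1: no, aa/aaabca meet in 2. 3c->2: ok.
All examples now run through 4 states with every (state, symbol) defined. Accept strings end in {0,1,2}, Reject strings end in {3}; accept={0,1,2}.

states=4 start=0 accept={0,1,2} delta: 0a->1 0b->0 0c->0 1a->2 1b->0 1c->0 2a->3 2b->0 2c->0 3a->0 3b->3 3c->2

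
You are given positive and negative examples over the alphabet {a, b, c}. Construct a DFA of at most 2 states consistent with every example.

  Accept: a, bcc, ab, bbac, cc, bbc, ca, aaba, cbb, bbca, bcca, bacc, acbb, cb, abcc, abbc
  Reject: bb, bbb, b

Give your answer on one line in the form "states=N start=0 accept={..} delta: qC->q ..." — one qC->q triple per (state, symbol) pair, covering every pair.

states=2 start=0 accept={1} delta: 0a->1 0b->0 0c->1 1a->1 1b->1 1c->1

Grow the machine one transition at a time. Run the examples from 0; the earliest place one falls off (shortest prefix, ties alphabetical) gets sent to the lowest-numbered state that keeps every Accept/Reject pair distinguishable — a pair clashes when both reach the same state with identical unread suffix — and to a fresh state only if none does.
a: 0a undefined. 0a->0: no, ab/b meet in 0 with "b" left. Open state 1: 0a->1.
b: 0b undefined. 0b->0: ok.
c: 0c undefined. 0c->0: no, bcc/bb meet in 0. 0c->1: ok.
aa: 1a undefined. 1a->0: no, ca/bb meet in 0. 1a->1: ok.
ab: 1b undefined. 1b->0: no, ab/bb meet in 0. 1b->1: ok.
ac: 1c undefined. 1c->0: no, bcc/bb meet in 0. 1c->1: ok.
All examples now run through 2 states with every (state, symbol) defined. Accept strings end in {1}, Reject strings end in {0}; accept={1}.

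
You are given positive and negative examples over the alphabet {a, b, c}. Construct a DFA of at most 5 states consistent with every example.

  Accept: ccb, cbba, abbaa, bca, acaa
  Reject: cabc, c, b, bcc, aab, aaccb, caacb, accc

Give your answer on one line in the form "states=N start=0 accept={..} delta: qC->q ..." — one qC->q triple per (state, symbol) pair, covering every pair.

Grow the machine one transition at a time. Run the examples from 0; the earliest place one falls off (shortest prefix, ties alphabetical) gets sent to the lowest-numbered state that keeps every Accept/Reject pair distinguishable — a pair clashes when both reach the same state with identical unread suffix — and to a fresh state only if none does.
a: 0a undefined. 0a->0: no, ccb/aaccb meet in 0 with "ccb" left. Open state 1: 0a->1.
b: 0b undefined. 0b->0: ok.
c: 0c undefined. 0c->0: no, ccb/c meet in 0. 0c->1: ok.
aa: 1a undefined. 1a->0: no, ccb/aaccb meet in 1 with "cb" left. 1a->1: no, ccb/caacb meet in 1 with "cb" left. Open state 2: 1a->2.
ab: 1b undefined. 1b->0: no, cbba/c meet in 1. 1b->1: ok.
ac: 1c undefined. 1c->0: no, ccb/b meet in 0. 1c->1: no, ccb/c meet in 1. 1c->2: no, ccb/aab meet in 2 with "b" left. Open state 3: 1c->3.
aab: 2b undefined. 2b->0: ok.
aac: 2c undefined. 2c->0: ok.
aca: 3a undefined. 3a->0: no, acaa/cabc meet in 1. 3a->1: ok.
acc: 3c undefined. 3c->0: ok.
caa: 2a undefined. 2a->0: no, abbaa/b meet in 0. 2a->1: no, ccb/caacb meet in 3 with "b" left. 2a->2: ok.
ccb: 3b undefined. 3b->0: no, ccb/b meet in 0. 3b->1: no, ccb/cabc meet in 1. 3b->2: ok.
All examples now run through 4 states with every (state, symbol) defined. Accept strings end in {2}, Reject strings end in {0,1,3}; accept={2}.

states=4 start=0 accept={2} delta: 0a->1 0b->0 0c->1 1a->2 1b->1 1c->3 2a->2 2b->0 2c->0 3a->1 3b->2 3c->0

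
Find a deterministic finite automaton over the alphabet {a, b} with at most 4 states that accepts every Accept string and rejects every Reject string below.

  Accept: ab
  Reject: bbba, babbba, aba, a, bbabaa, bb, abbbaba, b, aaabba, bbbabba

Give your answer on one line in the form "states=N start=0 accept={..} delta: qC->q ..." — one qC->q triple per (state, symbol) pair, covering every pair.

State merging on the prefix tree: take the shortest (then alphabetical) example prefix whose next move is undefined and point that move at state 0, else 1, else 2, ...; a target is out if some Accept/Reject pair would then sit in one state with the same input left (inseparable). If every existing state is out, open a new one.
a: 0a undefined. 0a->0: no, ab/b meet in 0 with "b" left. Open state 1: 0a->1.
b: 0b undefined. 0b->0: ok.
aa: 1a undefined. 1a->0: ok.
ab: 1b undefined. 1b->0: no, ab/bbabaa meet in 0. 1b->1: no, ab/bbba meet in 1. Open state 2: 1b->2.
aba: 2a undefined. 2a->0: ok.
abb: 2b undefined. 2b->0: ok.
All examples now run through 3 states with every (state, symbol) defined. Accept strings end in {2}, Reject strings end in {0,1}; accept={2}.

states=3 start=0 accept={2} delta: 0a->1 0b->0 1a->0 1b->2 2a->0 2b->0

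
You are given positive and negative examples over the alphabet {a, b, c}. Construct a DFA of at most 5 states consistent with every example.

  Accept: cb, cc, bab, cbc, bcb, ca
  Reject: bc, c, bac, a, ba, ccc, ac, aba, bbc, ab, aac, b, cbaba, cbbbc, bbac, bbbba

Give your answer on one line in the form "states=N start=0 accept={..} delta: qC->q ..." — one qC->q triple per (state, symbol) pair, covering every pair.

states=5 start=0 accept={3,4} delta: 0a->0 0b->1 0c->2 1a->1 1b->3 1c->1 2a->3 2b->4 2c->3 3a->0 3b->0 3c->0 4a->0 4b->0 4c->3

Fold the examples into a partial DFA from state 0: repeatedly fix the first undefined (state, symbol) met by the shortest-then-alphabetical prefix, trying targets in increasing order and rejecting any under which an Accept and a Reject string meet in one state with the same remainder; add a state when all current targets are rejected. Accepting states are where Accept strings end.
a: 0a undefined. 0a->0: ok.
b: 0b undefined. 0b->0: no, bab/a meet in 0. Open state 1: 0b->1.
c: 0c undefined. 0c->0: no, cb/ab meet in 1. 0c->1: no, cc/bc meet in 1 with "c" left. Open state 2: 0c->2.
ba: 1a undefined. 1a->0: no, bab/ab meet in 1. 1a->1: ok.
bb: 1b undefined. 1b->0: no, bab/a meet in 0. 1b->1: no, bab/ba meet in 1. 1b->2: no, cc/bbc meet in 2 with "c" left. Open state 3: 1b->3.
bc: 1c undefined. 1c->0: no, bcb/ba meet in 1. 1c->1: ok.
ca: 2a undefined. 2a->0: no, ca/a meet in 0. 2a->1: no, ca/bc meet in 1. 2a->2: no, ca/c meet in 2. 2a->3: ok.
cb: 2b undefined. 2b->0: no, cb/a meet in 0. 2b->1: no, cb/bc meet in 1. 2b->2: no, cb/c meet in 2. 2b->3: no, cbc/bbc meet in 3 with "c" left. Open state 4: 2b->4.
cc: 2c undefined. 2c->0: no, cc/a meet in 0. 2c->1: no, cc/bc meet in 1. 2c->2: no, cc/c meet in 2. 2c->3: ok.
bba: 3a undefined. 3a->0: ok.
bbb: 3b undefined. 3b->0: ok.
bbc: 3c undefined. 3c->0: ok.
cba: 4a undefined. 4a->0: ok.
cbb: 4b undefined. 4b->0: ok.
cbc: 4c undefined. 4c->0: no, cbc/a meet in 0. 4c->1: no, cbc/bc meet in 1. 4c->2: no, cbc/c meet in 2. 4c->3: ok.
All examples now run through 5 states with every (state, symbol) defined. Accept strings end in {3,4}, Reject strings end in {0,1,2}; accept={3,4}.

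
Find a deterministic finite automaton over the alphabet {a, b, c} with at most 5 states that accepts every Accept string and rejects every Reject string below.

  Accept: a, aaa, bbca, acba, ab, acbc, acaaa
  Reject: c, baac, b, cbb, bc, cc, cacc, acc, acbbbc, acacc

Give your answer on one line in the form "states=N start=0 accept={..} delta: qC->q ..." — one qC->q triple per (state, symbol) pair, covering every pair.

State merging on the prefix tree: take the shortest (then alphabetical) example prefix whose next move is undefined and point that move at state 0, else 1, else 2, ...; a target is out if some Accept/Reject pair would then sit in one state with the same input left (inseparable). If every existing state is out, open a new one.
a: 0a undefined. 0a->0: no, ab/b meet in 0 with "b" left. Open state 1: 0a->1.
b: 0b undefined. 0b->0: ok.
c: 0c undefined. 0c->0: ok.
aa: 1a undefined. 1a->0: ok.
ab: 1b undefined. 1b->0: no, ab/c meet in 0. 1b->1: ok.
ac: 1c undefined. 1c->0: no, acbc/c meet in 0. 1c->1: no, a/cacc meet in 1. Open state 2: 1c->2.
aca: 2a undefined. 2a->0: no, acaaa/c meet in 0. 2a->1: ok.
acb: 2b undefined. 2b->0: no, acbc/c meet in 0. 2b->1: no, acba/c meet in 0. 2b->2: no, acbc/cacc meet in 2 with "c" left. Open state 3: 2b->3.
acc: 2c undefined. 2c->0: ok.
acba: 3a undefined. 3a->0: no, acba/c meet in 0. 3a->1: ok.
acbb: 3b undefined. 3b->0: ok.
acbc: 3c undefined. 3c->0: no, acbc/c meet in 0. 3c->1: ok.
All examples now run through 4 states with every (state, symbol) defined. Accept strings end in {1}, Reject strings end in {0}; accept={1}.

states=4 start=0 accept={1} delta: 0a->1 0b->0 0c->0 1a->0 1b->1 1c->2 2a->1 2b->3 2c->0 3a->1 3b->0 3c->1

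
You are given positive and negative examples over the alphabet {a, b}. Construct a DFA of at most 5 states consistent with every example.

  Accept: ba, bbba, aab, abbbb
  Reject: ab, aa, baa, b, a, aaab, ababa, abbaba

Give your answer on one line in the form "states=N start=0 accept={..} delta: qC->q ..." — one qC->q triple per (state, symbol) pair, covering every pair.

states=5 start=0 accept={3,4} delta: 0a->1 0b->2 1a->2 1b->0 2a->3 2b->4 3a->0 3b->0 4a->3 4b->4

Grow the machine one transition at a time. Run the examples from 0; the earliest place one falls off (shortest prefix, ties alphabetical) gets sent to the lowest-numbered state that keeps every Accept/Reject pair distinguishable — a pair clashes when both reach the same state with identical unread suffix — and to a fresh state only if none does.
a: 0a undefined. 0a->0: no, aab/ab meet in 0 with "b" left. Open state 1: 0a->1.
b: 0b undefined. 0b->0: no, ba/a meet in 1. 0b->1: no, ba/aa meet in 1 with "a" left. Open state 2: 0b->2.
aa: 1a undefined. 1a->0: no, aab/b meet in 2. 1a->1: no, aab/ab meet in 1 with "b" left. 1a->2: ok.
ab: 1b undefined. 1b->0: ok.
ba: 2a undefined. 2a->0: no, ba/ab meet in 0. 2a->1: no, ba/a meet in 1. 2a->2: no, ba/aa meet in 2. Open state 3: 2a->3.
bb: 2b undefined. 2b->0: no, aab/ab meet in 0. 2b->1: no, bbba/a meet in 1. 2b->2: no, aab/aa meet in 2. 2b->3: no, bbba/abbaba meet in 3 with "ba" left. Open state 4: 2b->4.
baa: 3a undefined. 3a->0: ok.
bbb: 4b undefined. 4b->0: no, bbba/a meet in 1. 4b->1: no, bbba/aa meet in 2. 4b->2: no, abbbb/aa meet in 2. 4b->3: no, bbba/ab meet in 0. 4b->4: ok.
aaab: 3b undefined. 3b->0: ok.
bbba: 4a undefined. 4a->0: no, bbba/ab meet in 0. 4a->1: no, bbba/a meet in 1. 4a->2: no, bbba/aa meet in 2. 4a->3: ok.
All examples now run through 5 states with every (state, symbol) defined. Accept strings end in {3,4}, Reject strings end in {0,1,2}; accept={3,4}.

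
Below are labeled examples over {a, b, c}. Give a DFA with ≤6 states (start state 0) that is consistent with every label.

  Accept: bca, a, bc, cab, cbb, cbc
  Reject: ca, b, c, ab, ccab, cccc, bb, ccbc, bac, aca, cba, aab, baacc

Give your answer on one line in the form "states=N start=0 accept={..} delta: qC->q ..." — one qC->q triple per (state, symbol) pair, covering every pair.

states=5 start=0 accept={0,4} delta: 0a->0 0b->1 0c->1 1a->2 1b->3 1c->4 2a->1 2b->0 2c->1 3a->1 3b->0 3c->0 4a->0 4b->0 4c->2

State merging on the prefix tree: take the shortest (then alphabetical) example prefix whose next move is undefined and point that move at state 0, else 1, else 2, ...; a target is out if some Accept/Reject pair would then sit in one state with the same input left (inseparable). If every existing state is out, open a new one.
a: 0a undefined. 0a->0: ok.
b: 0b undefined. 0b->0: no, bca/ca meet in 0 with "ca" left. Open state 1: 0b->1.
c: 0c undefined. 0c->0: no, a/ca meet in 0. 0c->1: ok.
ba: 1a undefined. 1a->0: no, a/ca meet in 0. 1a->1: no, bc/bac meet in 1 with "c" left. Open state 2: 1a->2.
bb: 1b undefined. 1b->0: no, a/bb meet in 0. 1b->1: no, cbb/b meet in 1. 1b->2: no, cbc/bac meet in 2 with "c" left. Open state 3: 1b->3.
bc: 1c undefined. 1c->0: no, bca/cccc meet in 0. 1c->1: no, bca/ca meet in 2. 1c->2: no, bc/ca meet in 2. 1c->3: no, bca/cba meet in 3 with "a" left. Open state 4: 1c->4.
baa: 2a undefined. 2a->0: no, bc/baacc meet in 4. 2a->1: ok.
bac: 2c undefined. 2c->0: no, a/bac meet in 0. 2c->1: ok.
bca: 4a undefined. 4a->0: ok.
cab: 2b undefined. 2b->0: ok.
cba: 3a undefined. 3a->0: no, bca/cba meet in 0. 3a->1: ok.
cbb: 3b undefined. 3b->0: ok.
cbc: 3c undefined. 3c->0: ok.
ccb: 4b undefined. 4b->0: ok.
ccc: 4c undefined. 4c->0: no, bca/baacc meet in 0. 4c->1: no, bc/cccc meet in 4. 4c->2: ok.
All examples now run through 5 states with every (state, symbol) defined. Accept strings end in {0,4}, Reject strings end in {1,2,3}; accept={0,4}.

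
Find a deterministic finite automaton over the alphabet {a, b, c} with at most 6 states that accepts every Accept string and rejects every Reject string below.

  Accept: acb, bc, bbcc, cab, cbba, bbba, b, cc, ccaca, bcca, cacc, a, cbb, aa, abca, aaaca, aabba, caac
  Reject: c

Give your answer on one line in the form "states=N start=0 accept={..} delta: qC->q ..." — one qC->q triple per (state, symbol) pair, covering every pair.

Grow the machine one transition at a time. Run the examples from 0; the earliest place one falls off (shortest prefix, ties alphabetical) gets sent to the lowest-numbered state that keeps every Accept/Reject pair distinguishable — a pair clashes when both reach the same state with identical unread suffix — and to a fresh state only if none does.
a: 0a undefined. 0a->0: ok.
b: 0b undefined. 0b->0: no, bc/c meet in 0 with "c" left. Open state 1: 0b->1.
c: 0c undefined. 0c->0: no, cc/c meet in 0. 0c->1: no, b/c meet in 1. Open state 2: 0c->2.
bb: 1b undefined. 1b->0: ok.
bc: 1c undefined. 1c->0: ok.
ca: 2a undefined. 2a->0: no, caac/c meet in 2. 2a->1: no, cacc/c meet in 2. 2a->2: no, bcca/c meet in 2. Open state 3: 2a->3.
cb: 2b undefined. 2b->0: ok.
cc: 2c undefined. 2c->0: ok.
caa: 3a undefined. 3a->0: no, caac/c meet in 2. 3a->1: ok.
cab: 3b undefined. 3b->0: ok.
cac: 3c undefined. 3c->0: no, cacc/c meet in 2. 3c->1: ok.
bbba: 1a undefined. 1a->0: ok.
All examples now run through 4 states with every (state, symbol) defined. Accept strings end in {0,1,3}, Reject strings end in {2}; accept={0,1,3}.

states=4 start=0 accept={0,1,3} delta: 0a->0 0b->1 0c->2 1a->0 1b->0 1c->0 2a->3 2b->0 2c->0 3a->1 3b->0 3c->1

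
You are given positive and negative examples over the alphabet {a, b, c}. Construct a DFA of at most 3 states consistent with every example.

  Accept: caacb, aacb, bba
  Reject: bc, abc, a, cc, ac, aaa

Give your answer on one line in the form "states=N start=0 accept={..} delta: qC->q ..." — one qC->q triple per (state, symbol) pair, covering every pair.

states=2 start=0 accept={1} delta: 0a->0 0b->1 0c->0 1a->1 1b->1 1c->0

Fold the examples into a partial DFA from state 0: repeatedly fix the first undefined (state, symbol) met by the shortest-then-alphabetical prefix, trying targets in increasing order and rejecting any under which an Accept and a Reject string meet in one state with the same remainder; add a state when all current targets are rejected. Accepting states are where Accept strings end.
a: 0a undefined. 0a->0: ok.
b: 0b undefined. 0b->0: no, bba/a meet in 0. Open state 1: 0b->1.
c: 0c undefined. 0c->0: ok.
bb: 1b undefined. 1b->0: no, bba/a meet in 0. 1b->1: ok.
bc: 1c undefined. 1c->0: ok.
bba: 1a undefined. 1a->0: no, bba/bc meet in 0. 1a->1: ok.
All examples now run through 2 states with every (state, symbol) defined. Accept strings end in {1}, Reject strings end in {0}; accept={1}.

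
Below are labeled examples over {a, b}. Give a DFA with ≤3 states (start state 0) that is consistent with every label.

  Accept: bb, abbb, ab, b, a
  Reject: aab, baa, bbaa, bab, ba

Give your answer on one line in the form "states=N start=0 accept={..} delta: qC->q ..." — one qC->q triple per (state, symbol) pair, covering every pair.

Grow the machine one transition at a time. Run the examples from 0; the earliest place one falls off (shortest prefix, ties alphabetical) gets sent to the lowest-numbered state that keeps every Accept/Reject pair distinguishable — a pair clashes when both reach the same state with identical unread suffix — and to a fresh state only if none does.
a: 0a undefined. 0a->0: no, ab/aab meet in 0 with "b" left. Open state 1: 0a->1.
b: 0b undefined. 0b->0: no, ab/bab meet in 1 with "b" left. 0b->1: ok.
aa: 1a undefined. 1a->0: no, b/aab meet in 1. 1a->1: no, bb/aab meet in 1 with "b" left. Open state 2: 1a->2.
ab: 1b undefined. 1b->0: ok.
aab: 2b undefined. 2b->0: no, bb/aab meet in 0. 2b->1: no, b/aab meet in 1. 2b->2: ok.
baa: 2a undefined. 2a->0: no, bb/baa meet in 0. 2a->1: no, b/baa meet in 1. 2a->2: ok.
All examples now run through 3 states with every (state, symbol) defined. Accept strings end in {0,1}, Reject strings end in {2}; accept={0,1}.

states=3 start=0 accept={0,1} delta: 0a->1 0b->1 1a->2 1b->0 2a->2 2b->2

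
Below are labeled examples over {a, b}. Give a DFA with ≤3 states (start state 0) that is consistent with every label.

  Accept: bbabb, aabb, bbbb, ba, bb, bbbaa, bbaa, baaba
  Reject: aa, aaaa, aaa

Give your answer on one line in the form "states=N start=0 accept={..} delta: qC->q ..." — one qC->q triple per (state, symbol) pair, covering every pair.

states=2 start=0 accept={1} delta: 0a->0 0b->1 1a->1 1b->1

Fold the examples into a partial DFA from state 0: repeatedly fix the first undefined (state, symbol) met by the shortest-then-alphabetical prefix, trying targets in increasing order and rejecting any under which an Accept and a Reject string meet in one state with the same remainder; add a state when all current targets are rejected. Accepting states are where Accept strings end.
a: 0a undefined. 0a->0: ok.
b: 0b undefined. 0b->0: no, bbabb/aa meet in 0. Open state 1: 0b->1.
ba: 1a undefined. 1a->0: no, ba/aa meet in 0. 1a->1: ok.
bb: 1b undefined. 1b->0: no, bbabb/aa meet in 0. 1b->1: ok.
All examples now run through 2 states with every (state, symbol) defined. Accept strings end in {1}, Reject strings end in {0}; accept={1}.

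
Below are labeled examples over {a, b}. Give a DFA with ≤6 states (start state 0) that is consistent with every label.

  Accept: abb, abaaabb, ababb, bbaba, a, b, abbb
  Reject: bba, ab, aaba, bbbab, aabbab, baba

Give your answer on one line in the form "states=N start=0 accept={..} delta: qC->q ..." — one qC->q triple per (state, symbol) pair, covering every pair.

State merging on the prefix tree: take the shortest (then alphabetical) example prefix whose next move is undefined and point that move at state 0, else 1, else 2, ...; a target is out if some Accept/Reject pair would then sit in one state with the same input left (inseparable). If every existing state is out, open a new one.
a: 0a undefined. 0a->0: no, b/ab meet in 0 with "b" left. Open state 1: 0a->1.
b: 0b undefined. 0b->0: no, bbaba/baba meet in 1 with "ba" left. 0b->1: ok.
aa: 1a undefined. 1a->0: ok.
ab: 1b undefined. 1b->0: no, abb/bba meet in 1. 1b->1: no, abb/ab meet in 1. Open state 2: 1b->2.
aba: 2a undefined. 2a->0: no, abaaabb/ab meet in 2. 2a->1: no, bbaba/bba meet in 1. 2a->2: no, abb/aabbab meet in 2 with "b" left. Open state 3: 2a->3.
abb: 2b undefined. 2b->0: no, abb/aaba meet in 0. 2b->1: no, abb/bbbab meet in 1. 2b->2: no, abb/ab meet in 2. 2b->3: no, abb/bba meet in 3. Open state 4: 2b->4.
abaa: 3a undefined. 3a->0: ok.
abab: 3b undefined. 3b->0: ok.
abbb: 4b undefined. 4b->0: no, abbb/aaba meet in 0. 4b->1: ok.
bbba: 4a undefined. 4a->0: no, ababb/bbbab meet in 1. 4a->1: ok.
All examples now run through 5 states with every (state, symbol) defined. Accept strings end in {1,4}, Reject strings end in {0,2,3}; accept={1,4}.

states=5 start=0 accept={1,4} delta: 0a->1 0b->1 1a->0 1b->2 2a->3 2b->4 3a->0 3b->0 4a->1 4b->1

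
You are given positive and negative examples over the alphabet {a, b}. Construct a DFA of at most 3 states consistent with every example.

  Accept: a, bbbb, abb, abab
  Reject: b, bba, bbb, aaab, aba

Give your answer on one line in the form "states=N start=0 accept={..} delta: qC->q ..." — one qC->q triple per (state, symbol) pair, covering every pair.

Grow the machine one transition at a time. Run the examples from 0; the earliest place one falls off (shortest prefix, ties alphabetical) gets sent to the lowest-numbered state that keeps every Accept/Reject pair distinguishable — a pair clashes when both reach the same state with identical unread suffix — and to a fresh state only if none does.
a: 0a undefined. 0a->0: ok.
b: 0b undefined. 0b->0: no, a/b meet in 0. Open state 1: 0b->1.
bb: 1b undefined. 1b->0: no, a/bba meet in 0. 1b->1: no, bbbb/b meet in 1. Open state 2: 1b->2.
aba: 1a undefined. 1a->0: no, a/aba meet in 0. 1a->1: ok.
bba: 2a undefined. 2a->0: no, a/bba meet in 0. 2a->1: ok.
bbb: 2b undefined. 2b->0: no, a/bbb meet in 0. 2b->1: ok.
All examples now run through 3 states with every (state, symbol) defined. Accept strings end in {0,2}, Reject strings end in {1}; accept={0,2}.

states=3 start=0 accept={0,2} delta: 0a->0 0b->1 1a->1 1b->2 2a->1 2b->1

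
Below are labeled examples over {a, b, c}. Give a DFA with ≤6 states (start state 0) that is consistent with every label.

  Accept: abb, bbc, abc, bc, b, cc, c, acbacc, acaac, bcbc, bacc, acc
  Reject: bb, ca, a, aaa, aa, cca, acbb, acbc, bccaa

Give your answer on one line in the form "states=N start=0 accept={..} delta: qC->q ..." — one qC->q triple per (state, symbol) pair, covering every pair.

states=5 start=0 accept={0,2,3} delta: 0a->1 0b->2 0c->0 1a->1 1b->0 1c->3 2a->0 2b->1 2c->0 3a->0 3b->4 3c->0 4a->0 4b->1 4c->1

Fold the examples into a partial DFA from state 0: repeatedly fix the first undefined (state, symbol) met by the shortest-then-alphabetical prefix, trying targets in increasing order and rejecting any under which an Accept and a Reject string meet in one state with the same remainder; add a state when all current targets are rejected. Accepting states are where Accept strings end.
a: 0a undefined. 0a->0: no, abb/bb meet in 0 with "bb" left. Open state 1: 0a->1.
b: 0b undefined. 0b->0: no, b/bb meet in 0. 0b->1: no, b/a meet in 1. Open state 2: 0b->2.
c: 0c undefined. 0c->0: ok.
aa: 1a undefined. 1a->0: no, cc/aa meet in 0. 1a->1: ok.
ab: 1b undefined. 1b->0: ok.
ac: 1c undefined. 1c->0: no, bc/acbc meet in 2 with "c" left. 1c->1: no, abb/acbb meet in 2. 1c->2: no, bbc/acbc meet in 2 with "bc" left. Open state 3: 1c->3.
ba: 2a undefined. 2a->0: ok.
bb: 2b undefined. 2b->0: no, bbc/bb meet in 0. 2b->1: ok.
bc: 2c undefined. 2c->0: ok.
aca: 3a undefined. 3a->0: ok.
acb: 3b undefined. 3b->0: no, abb/acbb meet in 2. 3b->1: no, bbc/acbc meet in 3. 3b->2: no, abc/acbc meet in 0. 3b->3: no, bbc/acbb meet in 3. Open state 4: 3b->4.
acc: 3c undefined. 3c->0: ok.
acba: 4a undefined. 4a->0: ok.
acbb: 4b undefined. 4b->0: no, abc/acbb meet in 0. 4b->1: ok.
acbc: 4c undefined. 4c->0: no, abc/acbc meet in 0. 4c->1: ok.
All examples now run through 5 states with every (state, symbol) defined. Accept strings end in {0,2,3}, Reject strings end in {1}; accept={0,2,3}.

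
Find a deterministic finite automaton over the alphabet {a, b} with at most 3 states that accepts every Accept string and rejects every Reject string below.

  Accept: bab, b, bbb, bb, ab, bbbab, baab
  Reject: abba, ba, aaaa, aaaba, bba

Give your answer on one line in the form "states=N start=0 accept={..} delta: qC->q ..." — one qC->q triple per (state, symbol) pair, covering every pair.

states=2 start=0 accept={1} delta: 0a->0 0b->1 1a->0 1b->1

Fold the examples into a partial DFA from state 0: repeatedly fix the first undefined (state, symbol) met by the shortest-then-alphabetical prefix, trying targets in increasing order and rejecting any under which an Accept and a Reject string meet in one state with the same remainder; add a state when all current targets are rejected. Accepting states are where Accept strings end.
a: 0a undefined. 0a->0: ok.
b: 0b undefined. 0b->0: no, bab/abba meet in 0. Open state 1: 0b->1.
ba: 1a undefined. 1a->0: ok.
bb: 1b undefined. 1b->0: no, bb/abba meet in 0. 1b->1: ok.
All examples now run through 2 states with every (state, symbol) defined. Accept strings end in {1}, Reject strings end in {0}; accept={1}.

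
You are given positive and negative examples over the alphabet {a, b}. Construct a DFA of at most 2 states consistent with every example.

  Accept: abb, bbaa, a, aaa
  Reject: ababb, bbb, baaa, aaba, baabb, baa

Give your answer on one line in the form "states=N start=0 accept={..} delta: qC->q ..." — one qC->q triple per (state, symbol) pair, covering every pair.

states=2 start=0 accept={0} delta: 0a->0 0b->1 1a->1 1b->0

Grow the machine one transition at a time. Run the examples from 0; the earliest place one falls off (shortest prefix, ties alphabetical) gets sent to the lowest-numbered state that keeps every Accept/Reject pair distinguishable — a pair clashes when both reach the same state with identical unread suffix — and to a fresh state only if none does.
a: 0a undefined. 0a->0: ok.
b: 0b undefined. 0b->0: no, abb/ababb meet in 0. Open state 1: 0b->1.
ba: 1a undefined. 1a->0: no, abb/ababb meet in 1 with "b" left. 1a->1: ok.
bb: 1b undefined. 1b->0: ok.
All examples now run through 2 states with every (state, symbol) defined. Accept strings end in {0}, Reject strings end in {1}; accept={0}.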